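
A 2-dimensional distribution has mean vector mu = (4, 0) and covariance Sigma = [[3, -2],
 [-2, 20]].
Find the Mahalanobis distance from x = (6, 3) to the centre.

Step 1 — centre the observation: (x - mu) = (2, 3).

Step 2 — invert Sigma. det(Sigma) = 3·20 - (-2)² = 56.
  Sigma^{-1} = (1/det) · [[d, -b], [-b, a]] = [[0.3571, 0.0357],
 [0.0357, 0.0536]].

Step 3 — form the quadratic (x - mu)^T · Sigma^{-1} · (x - mu):
  Sigma^{-1} · (x - mu) = (0.8214, 0.2321).
  (x - mu)^T · [Sigma^{-1} · (x - mu)] = (2)·(0.8214) + (3)·(0.2321) = 2.3393.

Step 4 — take square root: d = √(2.3393) ≈ 1.5295.

d(x, mu) = √(2.3393) ≈ 1.5295


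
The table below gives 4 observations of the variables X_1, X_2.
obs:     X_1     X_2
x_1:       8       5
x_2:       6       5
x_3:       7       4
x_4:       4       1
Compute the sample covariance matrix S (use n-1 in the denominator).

Step 1 — column means:
  mean(X_1) = (8 + 6 + 7 + 4) / 4 = 25/4 = 6.25
  mean(X_2) = (5 + 5 + 4 + 1) / 4 = 15/4 = 3.75

Step 2 — sample covariance S[i,j] = (1/(n-1)) · Σ_k (x_{k,i} - mean_i) · (x_{k,j} - mean_j), with n-1 = 3.
  S[X_1,X_1] = ((1.75)·(1.75) + (-0.25)·(-0.25) + (0.75)·(0.75) + (-2.25)·(-2.25)) / 3 = 8.75/3 = 2.9167
  S[X_1,X_2] = ((1.75)·(1.25) + (-0.25)·(1.25) + (0.75)·(0.25) + (-2.25)·(-2.75)) / 3 = 8.25/3 = 2.75
  S[X_2,X_2] = ((1.25)·(1.25) + (1.25)·(1.25) + (0.25)·(0.25) + (-2.75)·(-2.75)) / 3 = 10.75/3 = 3.5833

S is symmetric (S[j,i] = S[i,j]). Assembling:

S = [[2.9167, 2.75],
 [2.75, 3.5833]]


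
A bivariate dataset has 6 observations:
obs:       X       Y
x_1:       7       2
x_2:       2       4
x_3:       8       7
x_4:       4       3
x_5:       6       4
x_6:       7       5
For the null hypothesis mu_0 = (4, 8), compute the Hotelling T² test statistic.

Step 1 — sample mean vector:
  mean(X) = (7 + 2 + 8 + 4 + 6 + 7) / 6 = 34/6 = 5.6667
  mean(Y) = (2 + 4 + 7 + 3 + 4 + 5) / 6 = 25/6 = 4.1667
  x̄ = (5.6667, 4.1667),  deviation x̄ - mu_0 = (5.6667, 4.1667) - (4, 8) = (1.6667, -3.8333).

Step 2 — sample covariance matrix, S[i,j] = (1/(n-1)) · Σ_k (x_{k,i} - mean_i) · (x_{k,j} - mean_j), divisor n-1 = 5:
  S[X,X] = ((1.3333)·(1.3333) + (-3.6667)·(-3.6667) + (2.3333)·(2.3333) + (-1.6667)·(-1.6667) + (0.3333)·(0.3333) + (1.3333)·(1.3333)) / 5 = 25.3333/5 = 5.0667
  S[X,Y] = ((1.3333)·(-2.1667) + (-3.6667)·(-0.1667) + (2.3333)·(2.8333) + (-1.6667)·(-1.1667) + (0.3333)·(-0.1667) + (1.3333)·(0.8333)) / 5 = 7.3333/5 = 1.4667
  S[Y,Y] = ((-2.1667)·(-2.1667) + (-0.1667)·(-0.1667) + (2.8333)·(2.8333) + (-1.1667)·(-1.1667) + (-0.1667)·(-0.1667) + (0.8333)·(0.8333)) / 5 = 14.8333/5 = 2.9667
  S = [[5.0667, 1.4667],
 [1.4667, 2.9667]].

Step 3 — invert S. det(S) = 5.0667·2.9667 - (1.4667)² = 12.88.
  S^{-1} = (1/det) · [[d, -b], [-b, a]] = [[0.2303, -0.1139],
 [-0.1139, 0.3934]].

Step 4 — quadratic form (x̄ - mu_0)^T · S^{-1} · (x̄ - mu_0):
  S^{-1} · (x̄ - mu_0) = (0.8204, -1.6977),
  (x̄ - mu_0)^T · [...] = (1.6667)·(0.8204) + (-3.8333)·(-1.6977) = 7.8753.

Step 5 — scale by n: T² = 6 · 7.8753 = 47.2516.

T² ≈ 47.2516


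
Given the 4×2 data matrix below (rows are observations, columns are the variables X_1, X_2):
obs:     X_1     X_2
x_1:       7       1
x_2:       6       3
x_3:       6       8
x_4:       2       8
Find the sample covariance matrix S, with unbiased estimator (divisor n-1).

Step 1 — column means:
  mean(X_1) = (7 + 6 + 6 + 2) / 4 = 21/4 = 5.25
  mean(X_2) = (1 + 3 + 8 + 8) / 4 = 20/4 = 5

Step 2 — sample covariance S[i,j] = (1/(n-1)) · Σ_k (x_{k,i} - mean_i) · (x_{k,j} - mean_j), with n-1 = 3.
  S[X_1,X_1] = ((1.75)·(1.75) + (0.75)·(0.75) + (0.75)·(0.75) + (-3.25)·(-3.25)) / 3 = 14.75/3 = 4.9167
  S[X_1,X_2] = ((1.75)·(-4) + (0.75)·(-2) + (0.75)·(3) + (-3.25)·(3)) / 3 = -16/3 = -5.3333
  S[X_2,X_2] = ((-4)·(-4) + (-2)·(-2) + (3)·(3) + (3)·(3)) / 3 = 38/3 = 12.6667

S is symmetric (S[j,i] = S[i,j]). Assembling:

S = [[4.9167, -5.3333],
 [-5.3333, 12.6667]]


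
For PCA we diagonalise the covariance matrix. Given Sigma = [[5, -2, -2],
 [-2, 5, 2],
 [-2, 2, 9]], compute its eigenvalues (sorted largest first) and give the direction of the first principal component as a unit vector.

Step 1 — characteristic polynomial p(λ) = det(λI - Sigma) = λ³ - tr·λ² + c_1·λ - det, where tr = trace, c_1 = sum of the principal 2×2 minors, det = det(Sigma):
  tr = 5 + 5 + 9 = 19,
  c_1 = (5·5 - (-2)²) + (5·9 - (-2)²) + (5·9 - (2)²) = 21 + 41 + 41 = 103,
  det = 5·(5·9 - (2)²) - (-2)·((-2)·9 - (2)·(-2)) + (-2)·((-2)·(2) - 5·(-2)) = 5·(41) - (-2)·(-14) + (-2)·(6) = 165.
  So p(λ) = λ³ - 19λ² + 103λ - 165.
Step 2 — look for an integer root (rational root theorem: any rational root is an integer divisor of 165). Testing λ = 3:
  p(3) = 27 - 171 + 309 - 165 = 0  ✓
  Dividing out (λ - 3): p(λ) = (λ - 3)(λ² - 16λ + 55).
Step 3 — remaining eigenvalues from the quadratic λ² - 16λ + 55 = 0:
  Δ = 16² - 4·55 = 256 - 220 = 36,  λ = (16 ± √36)/2 = (16 ± 6)/2 = 11 or 5.
  Sorted: λ_1 = 11,  λ_2 = 5,  λ_3 = 3  (check: sum = 19 = tr ✓).

Step 4 — unit eigenvector for λ_1 = 11: v spans the null space of (Sigma - λ_1 I), whose rows are
  r_1 = (-6, -2, -2),  r_2 = (-2, -6, 2),  r_3 = (-2, 2, -2).
  v is orthogonal to every row, so take v ∝ r_1 × r_2 = ((-2)·(2) - (-2)·(-6), (-2)·(-2) - (-6)·(2), (-6)·(-6) - (-2)·(-2)) = (-16, 16, 32).
  Rescale (divide by 16; multiply by -1 so the first nonzero entry is positive): u = (1, -1, -2).
  ||u|| = √((1)² + (-1)² + (-2)²) = √(6) ≈ 2.4495,  v_1 = u/||u|| ≈ (0.4082, -0.4082, -0.8165) (||v_1|| = 1).

λ_1 = 11,  λ_2 = 5,  λ_3 = 3;  v_1 ≈ (0.4082, -0.4082, -0.8165)


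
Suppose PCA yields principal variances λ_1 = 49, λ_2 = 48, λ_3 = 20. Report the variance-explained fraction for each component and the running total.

Step 1 — total variance = trace(Sigma) = Σ λ_i = 49 + 48 + 20 = 117.

Step 2 — fraction explained by component i = λ_i / Σ λ:
  PC1: 49/117 = 0.4188
  PC2: 48/117 = 0.4103
  PC3: 20/117 = 0.1709

Step 3 — cumulative fraction after k components = (λ_1 + ... + λ_k) / Σ λ:
  k = 1: 49/117 = 0.4188
  k = 2: (49 + 48)/117 = 97/117 = 0.8291
  k = 3: (49 + 48 + 20)/117 = 117/117 = 1

Summary (fraction, with percent):

explained: PC1 0.4188 (41.88%), PC2 0.4103 (41.03%), PC3 0.1709 (17.09%);  cumulative: 0.4188, 0.8291, 1


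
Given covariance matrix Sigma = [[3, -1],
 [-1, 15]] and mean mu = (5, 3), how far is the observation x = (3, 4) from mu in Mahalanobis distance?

Step 1 — centre the observation: (x - mu) = (-2, 1).

Step 2 — invert Sigma. det(Sigma) = 3·15 - (-1)² = 44.
  Sigma^{-1} = (1/det) · [[d, -b], [-b, a]] = [[0.3409, 0.0227],
 [0.0227, 0.0682]].

Step 3 — form the quadratic (x - mu)^T · Sigma^{-1} · (x - mu):
  Sigma^{-1} · (x - mu) = (-0.6591, 0.0227).
  (x - mu)^T · [Sigma^{-1} · (x - mu)] = (-2)·(-0.6591) + (1)·(0.0227) = 1.3409.

Step 4 — take square root: d = √(1.3409) ≈ 1.158.

d(x, mu) = √(1.3409) ≈ 1.158


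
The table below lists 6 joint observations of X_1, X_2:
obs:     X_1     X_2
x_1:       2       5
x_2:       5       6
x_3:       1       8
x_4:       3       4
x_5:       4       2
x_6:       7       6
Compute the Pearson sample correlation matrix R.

Step 1 — column means:
  mean(X_1) = (2 + 5 + 1 + 3 + 4 + 7) / 6 = 22/6 = 3.6667
  mean(X_2) = (5 + 6 + 8 + 4 + 2 + 6) / 6 = 31/6 = 5.1667

Step 2 — sample variances and covariances s[i,j] = (1/(n-1)) · Σ_k (x_{k,i} - mean_i) · (x_{k,j} - mean_j), with n-1 = 5:
  s[X_1,X_1] = ((-1.6667)·(-1.6667) + (1.3333)·(1.3333) + (-2.6667)·(-2.6667) + (-0.6667)·(-0.6667) + (0.3333)·(0.3333) + (3.3333)·(3.3333)) / 5 = 23.3333/5 = 4.6667
  s[X_1,X_2] = ((-1.6667)·(-0.1667) + (1.3333)·(0.8333) + (-2.6667)·(2.8333) + (-0.6667)·(-1.1667) + (0.3333)·(-3.1667) + (3.3333)·(0.8333)) / 5 = -3.6667/5 = -0.7333
  s[X_2,X_2] = ((-0.1667)·(-0.1667) + (0.8333)·(0.8333) + (2.8333)·(2.8333) + (-1.1667)·(-1.1667) + (-3.1667)·(-3.1667) + (0.8333)·(0.8333)) / 5 = 20.8333/5 = 4.1667
  Sample standard deviations s_i = √(s[i,i]):
  s(X_1) = √(4.6667) = 2.1602
  s(X_2) = √(4.1667) = 2.0412

Step 3 — r_{ij} = s_{ij} / (s_i · s_j):
  r[X_1,X_1] = 1 (diagonal).
  r[X_1,X_2] = -0.7333 / (2.1602 · 2.0412) = -0.7333 / 4.4096 = -0.1663
  r[X_2,X_2] = 1 (diagonal).

R is symmetric with unit diagonal. Assembling:

R = [[1, -0.1663],
 [-0.1663, 1]]


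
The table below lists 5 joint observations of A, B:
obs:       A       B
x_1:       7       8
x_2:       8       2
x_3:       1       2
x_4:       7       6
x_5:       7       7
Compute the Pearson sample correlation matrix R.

Step 1 — column means:
  mean(A) = (7 + 8 + 1 + 7 + 7) / 5 = 30/5 = 6
  mean(B) = (8 + 2 + 2 + 6 + 7) / 5 = 25/5 = 5

Step 2 — sample variances and covariances s[i,j] = (1/(n-1)) · Σ_k (x_{k,i} - mean_i) · (x_{k,j} - mean_j), with n-1 = 4:
  s[A,A] = ((1)·(1) + (2)·(2) + (-5)·(-5) + (1)·(1) + (1)·(1)) / 4 = 32/4 = 8
  s[A,B] = ((1)·(3) + (2)·(-3) + (-5)·(-3) + (1)·(1) + (1)·(2)) / 4 = 15/4 = 3.75
  s[B,B] = ((3)·(3) + (-3)·(-3) + (-3)·(-3) + (1)·(1) + (2)·(2)) / 4 = 32/4 = 8
  Sample standard deviations s_i = √(s[i,i]):
  s(A) = √(8) = 2.8284
  s(B) = √(8) = 2.8284

Step 3 — r_{ij} = s_{ij} / (s_i · s_j):
  r[A,A] = 1 (diagonal).
  r[A,B] = 3.75 / (2.8284 · 2.8284) = 3.75 / 8 = 0.4687
  r[B,B] = 1 (diagonal).

R is symmetric with unit diagonal. Assembling:

R = [[1, 0.4687],
 [0.4687, 1]]


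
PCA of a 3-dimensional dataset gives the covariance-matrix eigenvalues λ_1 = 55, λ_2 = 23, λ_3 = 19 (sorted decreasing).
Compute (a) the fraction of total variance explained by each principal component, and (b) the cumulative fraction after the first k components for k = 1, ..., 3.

Step 1 — total variance = trace(Sigma) = Σ λ_i = 55 + 23 + 19 = 97.

Step 2 — fraction explained by component i = λ_i / Σ λ:
  PC1: 55/97 = 0.567
  PC2: 23/97 = 0.2371
  PC3: 19/97 = 0.1959

Step 3 — cumulative fraction after k components = (λ_1 + ... + λ_k) / Σ λ:
  k = 1: 55/97 = 0.567
  k = 2: (55 + 23)/97 = 78/97 = 0.8041
  k = 3: (55 + 23 + 19)/97 = 97/97 = 1

Summary (fraction, with percent):

explained: PC1 0.567 (56.7%), PC2 0.2371 (23.71%), PC3 0.1959 (19.59%);  cumulative: 0.567, 0.8041, 1


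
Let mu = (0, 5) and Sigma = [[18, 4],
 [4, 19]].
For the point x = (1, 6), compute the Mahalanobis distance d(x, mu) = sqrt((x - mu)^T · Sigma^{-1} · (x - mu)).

Step 1 — centre the observation: (x - mu) = (1, 1).

Step 2 — invert Sigma. det(Sigma) = 18·19 - (4)² = 326.
  Sigma^{-1} = (1/det) · [[d, -b], [-b, a]] = [[0.0583, -0.0123],
 [-0.0123, 0.0552]].

Step 3 — form the quadratic (x - mu)^T · Sigma^{-1} · (x - mu):
  Sigma^{-1} · (x - mu) = (0.046, 0.0429).
  (x - mu)^T · [Sigma^{-1} · (x - mu)] = (1)·(0.046) + (1)·(0.0429) = 0.089.

Step 4 — take square root: d = √(0.089) ≈ 0.2983.

d(x, mu) = √(0.089) ≈ 0.2983


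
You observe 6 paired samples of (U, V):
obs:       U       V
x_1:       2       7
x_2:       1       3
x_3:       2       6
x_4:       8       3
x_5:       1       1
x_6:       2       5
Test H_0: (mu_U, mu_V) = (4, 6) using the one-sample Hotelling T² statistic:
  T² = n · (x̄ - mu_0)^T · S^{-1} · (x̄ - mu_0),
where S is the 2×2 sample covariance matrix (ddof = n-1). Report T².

Step 1 — sample mean vector:
  mean(U) = (2 + 1 + 2 + 8 + 1 + 2) / 6 = 16/6 = 2.6667
  mean(V) = (7 + 3 + 6 + 3 + 1 + 5) / 6 = 25/6 = 4.1667
  x̄ = (2.6667, 4.1667),  deviation x̄ - mu_0 = (2.6667, 4.1667) - (4, 6) = (-1.3333, -1.8333).

Step 2 — sample covariance matrix, S[i,j] = (1/(n-1)) · Σ_k (x_{k,i} - mean_i) · (x_{k,j} - mean_j), divisor n-1 = 5:
  S[U,U] = ((-0.6667)·(-0.6667) + (-1.6667)·(-1.6667) + (-0.6667)·(-0.6667) + (5.3333)·(5.3333) + (-1.6667)·(-1.6667) + (-0.6667)·(-0.6667)) / 5 = 35.3333/5 = 7.0667
  S[U,V] = ((-0.6667)·(2.8333) + (-1.6667)·(-1.1667) + (-0.6667)·(1.8333) + (5.3333)·(-1.1667) + (-1.6667)·(-3.1667) + (-0.6667)·(0.8333)) / 5 = -2.6667/5 = -0.5333
  S[V,V] = ((2.8333)·(2.8333) + (-1.1667)·(-1.1667) + (1.8333)·(1.8333) + (-1.1667)·(-1.1667) + (-3.1667)·(-3.1667) + (0.8333)·(0.8333)) / 5 = 24.8333/5 = 4.9667
  S = [[7.0667, -0.5333],
 [-0.5333, 4.9667]].

Step 3 — invert S. det(S) = 7.0667·4.9667 - (-0.5333)² = 34.8133.
  S^{-1} = (1/det) · [[d, -b], [-b, a]] = [[0.1427, 0.0153],
 [0.0153, 0.203]].

Step 4 — quadratic form (x̄ - mu_0)^T · S^{-1} · (x̄ - mu_0):
  S^{-1} · (x̄ - mu_0) = (-0.2183, -0.3926),
  (x̄ - mu_0)^T · [...] = (-1.3333)·(-0.2183) + (-1.8333)·(-0.3926) = 1.0108.

Step 5 — scale by n: T² = 6 · 1.0108 = 6.0647.

T² ≈ 6.0647


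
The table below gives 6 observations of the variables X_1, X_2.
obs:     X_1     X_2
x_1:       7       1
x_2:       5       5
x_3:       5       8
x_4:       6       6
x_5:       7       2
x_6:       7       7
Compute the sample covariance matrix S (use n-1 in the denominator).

Step 1 — column means:
  mean(X_1) = (7 + 5 + 5 + 6 + 7 + 7) / 6 = 37/6 = 6.1667
  mean(X_2) = (1 + 5 + 8 + 6 + 2 + 7) / 6 = 29/6 = 4.8333

Step 2 — sample covariance S[i,j] = (1/(n-1)) · Σ_k (x_{k,i} - mean_i) · (x_{k,j} - mean_j), with n-1 = 5.
  S[X_1,X_1] = ((0.8333)·(0.8333) + (-1.1667)·(-1.1667) + (-1.1667)·(-1.1667) + (-0.1667)·(-0.1667) + (0.8333)·(0.8333) + (0.8333)·(0.8333)) / 5 = 4.8333/5 = 0.9667
  S[X_1,X_2] = ((0.8333)·(-3.8333) + (-1.1667)·(0.1667) + (-1.1667)·(3.1667) + (-0.1667)·(1.1667) + (0.8333)·(-2.8333) + (0.8333)·(2.1667)) / 5 = -7.8333/5 = -1.5667
  S[X_2,X_2] = ((-3.8333)·(-3.8333) + (0.1667)·(0.1667) + (3.1667)·(3.1667) + (1.1667)·(1.1667) + (-2.8333)·(-2.8333) + (2.1667)·(2.1667)) / 5 = 38.8333/5 = 7.7667

S is symmetric (S[j,i] = S[i,j]). Assembling:

S = [[0.9667, -1.5667],
 [-1.5667, 7.7667]]


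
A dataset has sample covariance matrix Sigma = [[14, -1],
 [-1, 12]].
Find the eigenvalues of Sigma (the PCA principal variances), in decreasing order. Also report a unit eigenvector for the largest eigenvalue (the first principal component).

Step 1 — characteristic polynomial of 2×2 Sigma:
  det(Sigma - λI) = λ² - trace · λ + det = 0.
  trace = 14 + 12 = 26, det = 14·12 - (-1)² = 167.
Step 2 — discriminant:
  Δ = trace² - 4·det = 676 - 668 = 8.
Step 3 — eigenvalues:
  λ = (trace ± √Δ)/2 = (26 ± 2.8284)/2,
  λ_1 = 14.4142,  λ_2 = 11.5858.

Step 4 — unit eigenvector for λ_1: solve (Sigma - λ_1 I)v = 0. First row:
  (14 - 14.4142)·v_x + (-1)·v_y = 0, i.e. (-0.4142)·v_x + (-1)·v_y = 0,
  so v ∝ (b, λ_1 - a) = (-1, 0.4142); multiply by -1 so the first entry is positive: u = (1, -0.4142).
  ||u|| = √((1)² + (-0.4142)²) = √(1.1716) ≈ 1.0824,
  v_1 = u/||u|| ≈ (0.9239, -0.3827) (||v_1|| = 1).

λ_1 = 14.4142,  λ_2 = 11.5858;  v_1 ≈ (0.9239, -0.3827)


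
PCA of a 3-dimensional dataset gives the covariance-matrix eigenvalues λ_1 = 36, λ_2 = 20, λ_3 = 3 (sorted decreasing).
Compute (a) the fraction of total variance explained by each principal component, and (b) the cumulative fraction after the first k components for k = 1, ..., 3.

Step 1 — total variance = trace(Sigma) = Σ λ_i = 36 + 20 + 3 = 59.

Step 2 — fraction explained by component i = λ_i / Σ λ:
  PC1: 36/59 = 0.6102
  PC2: 20/59 = 0.339
  PC3: 3/59 = 0.0508

Step 3 — cumulative fraction after k components = (λ_1 + ... + λ_k) / Σ λ:
  k = 1: 36/59 = 0.6102
  k = 2: (36 + 20)/59 = 56/59 = 0.9492
  k = 3: (36 + 20 + 3)/59 = 59/59 = 1

Summary (fraction, with percent):

explained: PC1 0.6102 (61.02%), PC2 0.339 (33.9%), PC3 0.0508 (5.08%);  cumulative: 0.6102, 0.9492, 1


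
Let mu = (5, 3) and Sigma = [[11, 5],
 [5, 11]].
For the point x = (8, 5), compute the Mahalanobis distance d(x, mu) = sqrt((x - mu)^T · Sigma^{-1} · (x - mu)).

Step 1 — centre the observation: (x - mu) = (3, 2).

Step 2 — invert Sigma. det(Sigma) = 11·11 - (5)² = 96.
  Sigma^{-1} = (1/det) · [[d, -b], [-b, a]] = [[0.1146, -0.0521],
 [-0.0521, 0.1146]].

Step 3 — form the quadratic (x - mu)^T · Sigma^{-1} · (x - mu):
  Sigma^{-1} · (x - mu) = (0.2396, 0.0729).
  (x - mu)^T · [Sigma^{-1} · (x - mu)] = (3)·(0.2396) + (2)·(0.0729) = 0.8646.

Step 4 — take square root: d = √(0.8646) ≈ 0.9298.

d(x, mu) = √(0.8646) ≈ 0.9298


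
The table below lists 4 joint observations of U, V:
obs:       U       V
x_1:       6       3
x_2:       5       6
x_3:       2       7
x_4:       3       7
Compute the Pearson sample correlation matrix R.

Step 1 — column means:
  mean(U) = (6 + 5 + 2 + 3) / 4 = 16/4 = 4
  mean(V) = (3 + 6 + 7 + 7) / 4 = 23/4 = 5.75

Step 2 — sample variances and covariances s[i,j] = (1/(n-1)) · Σ_k (x_{k,i} - mean_i) · (x_{k,j} - mean_j), with n-1 = 3:
  s[U,U] = ((2)·(2) + (1)·(1) + (-2)·(-2) + (-1)·(-1)) / 3 = 10/3 = 3.3333
  s[U,V] = ((2)·(-2.75) + (1)·(0.25) + (-2)·(1.25) + (-1)·(1.25)) / 3 = -9/3 = -3
  s[V,V] = ((-2.75)·(-2.75) + (0.25)·(0.25) + (1.25)·(1.25) + (1.25)·(1.25)) / 3 = 10.75/3 = 3.5833
  Sample standard deviations s_i = √(s[i,i]):
  s(U) = √(3.3333) = 1.8257
  s(V) = √(3.5833) = 1.893

Step 3 — r_{ij} = s_{ij} / (s_i · s_j):
  r[U,U] = 1 (diagonal).
  r[U,V] = -3 / (1.8257 · 1.893) = -3 / 3.4561 = -0.868
  r[V,V] = 1 (diagonal).

R is symmetric with unit diagonal. Assembling:

R = [[1, -0.868],
 [-0.868, 1]]


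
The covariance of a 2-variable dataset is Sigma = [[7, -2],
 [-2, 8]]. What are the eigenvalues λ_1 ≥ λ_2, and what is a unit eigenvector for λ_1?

Step 1 — characteristic polynomial of 2×2 Sigma:
  det(Sigma - λI) = λ² - trace · λ + det = 0.
  trace = 7 + 8 = 15, det = 7·8 - (-2)² = 52.
Step 2 — discriminant:
  Δ = trace² - 4·det = 225 - 208 = 17.
Step 3 — eigenvalues:
  λ = (trace ± √Δ)/2 = (15 ± 4.1231)/2,
  λ_1 = 9.5616,  λ_2 = 5.4384.

Step 4 — unit eigenvector for λ_1: solve (Sigma - λ_1 I)v = 0. First row:
  (7 - 9.5616)·v_x + (-2)·v_y = 0, i.e. (-2.5616)·v_x + (-2)·v_y = 0,
  so v ∝ (b, λ_1 - a) = (-2, 2.5616); multiply by -1 so the first entry is positive: u = (2, -2.5616).
  ||u|| = √((2)² + (-2.5616)²) = √(10.5616) ≈ 3.2499,
  v_1 = u/||u|| ≈ (0.6154, -0.7882) (||v_1|| = 1).

λ_1 = 9.5616,  λ_2 = 5.4384;  v_1 ≈ (0.6154, -0.7882)


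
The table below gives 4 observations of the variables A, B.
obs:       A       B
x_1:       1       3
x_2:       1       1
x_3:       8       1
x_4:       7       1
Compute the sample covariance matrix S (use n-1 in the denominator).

Step 1 — column means:
  mean(A) = (1 + 1 + 8 + 7) / 4 = 17/4 = 4.25
  mean(B) = (3 + 1 + 1 + 1) / 4 = 6/4 = 1.5

Step 2 — sample covariance S[i,j] = (1/(n-1)) · Σ_k (x_{k,i} - mean_i) · (x_{k,j} - mean_j), with n-1 = 3.
  S[A,A] = ((-3.25)·(-3.25) + (-3.25)·(-3.25) + (3.75)·(3.75) + (2.75)·(2.75)) / 3 = 42.75/3 = 14.25
  S[A,B] = ((-3.25)·(1.5) + (-3.25)·(-0.5) + (3.75)·(-0.5) + (2.75)·(-0.5)) / 3 = -6.5/3 = -2.1667
  S[B,B] = ((1.5)·(1.5) + (-0.5)·(-0.5) + (-0.5)·(-0.5) + (-0.5)·(-0.5)) / 3 = 3/3 = 1

S is symmetric (S[j,i] = S[i,j]). Assembling:

S = [[14.25, -2.1667],
 [-2.1667, 1]]


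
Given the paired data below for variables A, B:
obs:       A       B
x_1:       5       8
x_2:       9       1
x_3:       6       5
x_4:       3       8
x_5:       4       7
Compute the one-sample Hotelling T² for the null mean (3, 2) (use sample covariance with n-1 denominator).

Step 1 — sample mean vector:
  mean(A) = (5 + 9 + 6 + 3 + 4) / 5 = 27/5 = 5.4
  mean(B) = (8 + 1 + 5 + 8 + 7) / 5 = 29/5 = 5.8
  x̄ = (5.4, 5.8),  deviation x̄ - mu_0 = (5.4, 5.8) - (3, 2) = (2.4, 3.8).

Step 2 — sample covariance matrix, S[i,j] = (1/(n-1)) · Σ_k (x_{k,i} - mean_i) · (x_{k,j} - mean_j), divisor n-1 = 4:
  S[A,A] = ((-0.4)·(-0.4) + (3.6)·(3.6) + (0.6)·(0.6) + (-2.4)·(-2.4) + (-1.4)·(-1.4)) / 4 = 21.2/4 = 5.3
  S[A,B] = ((-0.4)·(2.2) + (3.6)·(-4.8) + (0.6)·(-0.8) + (-2.4)·(2.2) + (-1.4)·(1.2)) / 4 = -25.6/4 = -6.4
  S[B,B] = ((2.2)·(2.2) + (-4.8)·(-4.8) + (-0.8)·(-0.8) + (2.2)·(2.2) + (1.2)·(1.2)) / 4 = 34.8/4 = 8.7
  S = [[5.3, -6.4],
 [-6.4, 8.7]].

Step 3 — invert S. det(S) = 5.3·8.7 - (-6.4)² = 5.15.
  S^{-1} = (1/det) · [[d, -b], [-b, a]] = [[1.6893, 1.2427],
 [1.2427, 1.0291]].

Step 4 — quadratic form (x̄ - mu_0)^T · S^{-1} · (x̄ - mu_0):
  S^{-1} · (x̄ - mu_0) = (8.7767, 6.8932),
  (x̄ - mu_0)^T · [...] = (2.4)·(8.7767) + (3.8)·(6.8932) = 47.2583.

Step 5 — scale by n: T² = 5 · 47.2583 = 236.2913.

T² ≈ 236.2913


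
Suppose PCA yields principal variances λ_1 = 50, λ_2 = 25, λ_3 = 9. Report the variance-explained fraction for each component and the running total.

Step 1 — total variance = trace(Sigma) = Σ λ_i = 50 + 25 + 9 = 84.

Step 2 — fraction explained by component i = λ_i / Σ λ:
  PC1: 50/84 = 0.5952
  PC2: 25/84 = 0.2976
  PC3: 9/84 = 0.1071

Step 3 — cumulative fraction after k components = (λ_1 + ... + λ_k) / Σ λ:
  k = 1: 50/84 = 0.5952
  k = 2: (50 + 25)/84 = 75/84 = 0.8929
  k = 3: (50 + 25 + 9)/84 = 84/84 = 1

Summary (fraction, with percent):

explained: PC1 0.5952 (59.52%), PC2 0.2976 (29.76%), PC3 0.1071 (10.71%);  cumulative: 0.5952, 0.8929, 1


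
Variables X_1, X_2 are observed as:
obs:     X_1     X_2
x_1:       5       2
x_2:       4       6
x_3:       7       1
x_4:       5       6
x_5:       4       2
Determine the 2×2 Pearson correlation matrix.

Step 1 — column means:
  mean(X_1) = (5 + 4 + 7 + 5 + 4) / 5 = 25/5 = 5
  mean(X_2) = (2 + 6 + 1 + 6 + 2) / 5 = 17/5 = 3.4

Step 2 — sample variances and covariances s[i,j] = (1/(n-1)) · Σ_k (x_{k,i} - mean_i) · (x_{k,j} - mean_j), with n-1 = 4:
  s[X_1,X_1] = ((0)·(0) + (-1)·(-1) + (2)·(2) + (0)·(0) + (-1)·(-1)) / 4 = 6/4 = 1.5
  s[X_1,X_2] = ((0)·(-1.4) + (-1)·(2.6) + (2)·(-2.4) + (0)·(2.6) + (-1)·(-1.4)) / 4 = -6/4 = -1.5
  s[X_2,X_2] = ((-1.4)·(-1.4) + (2.6)·(2.6) + (-2.4)·(-2.4) + (2.6)·(2.6) + (-1.4)·(-1.4)) / 4 = 23.2/4 = 5.8
  Sample standard deviations s_i = √(s[i,i]):
  s(X_1) = √(1.5) = 1.2247
  s(X_2) = √(5.8) = 2.4083

Step 3 — r_{ij} = s_{ij} / (s_i · s_j):
  r[X_1,X_1] = 1 (diagonal).
  r[X_1,X_2] = -1.5 / (1.2247 · 2.4083) = -1.5 / 2.9496 = -0.5085
  r[X_2,X_2] = 1 (diagonal).

R is symmetric with unit diagonal. Assembling:

R = [[1, -0.5085],
 [-0.5085, 1]]


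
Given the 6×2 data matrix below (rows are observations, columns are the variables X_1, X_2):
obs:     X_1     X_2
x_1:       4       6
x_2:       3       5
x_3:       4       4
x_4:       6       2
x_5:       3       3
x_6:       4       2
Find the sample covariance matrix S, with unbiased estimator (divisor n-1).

Step 1 — column means:
  mean(X_1) = (4 + 3 + 4 + 6 + 3 + 4) / 6 = 24/6 = 4
  mean(X_2) = (6 + 5 + 4 + 2 + 3 + 2) / 6 = 22/6 = 3.6667

Step 2 — sample covariance S[i,j] = (1/(n-1)) · Σ_k (x_{k,i} - mean_i) · (x_{k,j} - mean_j), with n-1 = 5.
  S[X_1,X_1] = ((0)·(0) + (-1)·(-1) + (0)·(0) + (2)·(2) + (-1)·(-1) + (0)·(0)) / 5 = 6/5 = 1.2
  S[X_1,X_2] = ((0)·(2.3333) + (-1)·(1.3333) + (0)·(0.3333) + (2)·(-1.6667) + (-1)·(-0.6667) + (0)·(-1.6667)) / 5 = -4/5 = -0.8
  S[X_2,X_2] = ((2.3333)·(2.3333) + (1.3333)·(1.3333) + (0.3333)·(0.3333) + (-1.6667)·(-1.6667) + (-0.6667)·(-0.6667) + (-1.6667)·(-1.6667)) / 5 = 13.3333/5 = 2.6667

S is symmetric (S[j,i] = S[i,j]). Assembling:

S = [[1.2, -0.8],
 [-0.8, 2.6667]]


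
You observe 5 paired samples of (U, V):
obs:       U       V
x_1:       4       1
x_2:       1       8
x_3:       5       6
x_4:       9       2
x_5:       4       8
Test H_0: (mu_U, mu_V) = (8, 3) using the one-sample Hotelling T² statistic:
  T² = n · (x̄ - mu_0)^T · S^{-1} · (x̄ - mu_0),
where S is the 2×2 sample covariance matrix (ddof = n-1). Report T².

Step 1 — sample mean vector:
  mean(U) = (4 + 1 + 5 + 9 + 4) / 5 = 23/5 = 4.6
  mean(V) = (1 + 8 + 6 + 2 + 8) / 5 = 25/5 = 5
  x̄ = (4.6, 5),  deviation x̄ - mu_0 = (4.6, 5) - (8, 3) = (-3.4, 2).

Step 2 — sample covariance matrix, S[i,j] = (1/(n-1)) · Σ_k (x_{k,i} - mean_i) · (x_{k,j} - mean_j), divisor n-1 = 4:
  S[U,U] = ((-0.6)·(-0.6) + (-3.6)·(-3.6) + (0.4)·(0.4) + (4.4)·(4.4) + (-0.6)·(-0.6)) / 4 = 33.2/4 = 8.3
  S[U,V] = ((-0.6)·(-4) + (-3.6)·(3) + (0.4)·(1) + (4.4)·(-3) + (-0.6)·(3)) / 4 = -23/4 = -5.75
  S[V,V] = ((-4)·(-4) + (3)·(3) + (1)·(1) + (-3)·(-3) + (3)·(3)) / 4 = 44/4 = 11
  S = [[8.3, -5.75],
 [-5.75, 11]].

Step 3 — invert S. det(S) = 8.3·11 - (-5.75)² = 58.2375.
  S^{-1} = (1/det) · [[d, -b], [-b, a]] = [[0.1889, 0.0987],
 [0.0987, 0.1425]].

Step 4 — quadratic form (x̄ - mu_0)^T · S^{-1} · (x̄ - mu_0):
  S^{-1} · (x̄ - mu_0) = (-0.4447, -0.0507),
  (x̄ - mu_0)^T · [...] = (-3.4)·(-0.4447) + (2)·(-0.0507) = 1.4108.

Step 5 — scale by n: T² = 5 · 1.4108 = 7.0539.

T² ≈ 7.0539


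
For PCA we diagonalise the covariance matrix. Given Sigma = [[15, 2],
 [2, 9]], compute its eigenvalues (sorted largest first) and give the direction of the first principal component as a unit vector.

Step 1 — characteristic polynomial of 2×2 Sigma:
  det(Sigma - λI) = λ² - trace · λ + det = 0.
  trace = 15 + 9 = 24, det = 15·9 - (2)² = 131.
Step 2 — discriminant:
  Δ = trace² - 4·det = 576 - 524 = 52.
Step 3 — eigenvalues:
  λ = (trace ± √Δ)/2 = (24 ± 7.2111)/2,
  λ_1 = 15.6056,  λ_2 = 8.3944.

Step 4 — unit eigenvector for λ_1: solve (Sigma - λ_1 I)v = 0. First row:
  (15 - 15.6056)·v_x + (2)·v_y = 0, i.e. (-0.6056)·v_x + (2)·v_y = 0,
  so v ∝ (b, λ_1 - a) = (2, 0.6056) = u.
  ||u|| = √((2)² + (0.6056)²) = √(4.3667) ≈ 2.0897,
  v_1 = u/||u|| ≈ (0.9571, 0.2898) (||v_1|| = 1).

λ_1 = 15.6056,  λ_2 = 8.3944;  v_1 ≈ (0.9571, 0.2898)


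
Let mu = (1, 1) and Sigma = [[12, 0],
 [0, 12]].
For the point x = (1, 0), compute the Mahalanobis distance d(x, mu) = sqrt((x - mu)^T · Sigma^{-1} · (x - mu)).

Step 1 — centre the observation: (x - mu) = (0, -1).

Step 2 — invert Sigma. det(Sigma) = 12·12 - (0)² = 144.
  Sigma^{-1} = (1/det) · [[d, -b], [-b, a]] = [[0.0833, 0],
 [0, 0.0833]].

Step 3 — form the quadratic (x - mu)^T · Sigma^{-1} · (x - mu):
  Sigma^{-1} · (x - mu) = (0, -0.0833).
  (x - mu)^T · [Sigma^{-1} · (x - mu)] = (0)·(0) + (-1)·(-0.0833) = 0.0833.

Step 4 — take square root: d = √(0.0833) ≈ 0.2887.

d(x, mu) = √(0.0833) ≈ 0.2887


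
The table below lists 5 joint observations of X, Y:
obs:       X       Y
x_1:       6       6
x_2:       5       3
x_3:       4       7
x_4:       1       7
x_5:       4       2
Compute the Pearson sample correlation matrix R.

Step 1 — column means:
  mean(X) = (6 + 5 + 4 + 1 + 4) / 5 = 20/5 = 4
  mean(Y) = (6 + 3 + 7 + 7 + 2) / 5 = 25/5 = 5

Step 2 — sample variances and covariances s[i,j] = (1/(n-1)) · Σ_k (x_{k,i} - mean_i) · (x_{k,j} - mean_j), with n-1 = 4:
  s[X,X] = ((2)·(2) + (1)·(1) + (0)·(0) + (-3)·(-3) + (0)·(0)) / 4 = 14/4 = 3.5
  s[X,Y] = ((2)·(1) + (1)·(-2) + (0)·(2) + (-3)·(2) + (0)·(-3)) / 4 = -6/4 = -1.5
  s[Y,Y] = ((1)·(1) + (-2)·(-2) + (2)·(2) + (2)·(2) + (-3)·(-3)) / 4 = 22/4 = 5.5
  Sample standard deviations s_i = √(s[i,i]):
  s(X) = √(3.5) = 1.8708
  s(Y) = √(5.5) = 2.3452

Step 3 — r_{ij} = s_{ij} / (s_i · s_j):
  r[X,X] = 1 (diagonal).
  r[X,Y] = -1.5 / (1.8708 · 2.3452) = -1.5 / 4.3875 = -0.3419
  r[Y,Y] = 1 (diagonal).

R is symmetric with unit diagonal. Assembling:

R = [[1, -0.3419],
 [-0.3419, 1]]


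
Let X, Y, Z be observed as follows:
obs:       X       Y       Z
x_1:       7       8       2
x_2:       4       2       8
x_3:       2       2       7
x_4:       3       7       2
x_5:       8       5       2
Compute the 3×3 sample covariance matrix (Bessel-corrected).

Step 1 — column means:
  mean(X) = (7 + 4 + 2 + 3 + 8) / 5 = 24/5 = 4.8
  mean(Y) = (8 + 2 + 2 + 7 + 5) / 5 = 24/5 = 4.8
  mean(Z) = (2 + 8 + 7 + 2 + 2) / 5 = 21/5 = 4.2

Step 2 — sample covariance S[i,j] = (1/(n-1)) · Σ_k (x_{k,i} - mean_i) · (x_{k,j} - mean_j), with n-1 = 4.
  S[X,X] = ((2.2)·(2.2) + (-0.8)·(-0.8) + (-2.8)·(-2.8) + (-1.8)·(-1.8) + (3.2)·(3.2)) / 4 = 26.8/4 = 6.7
  S[X,Y] = ((2.2)·(3.2) + (-0.8)·(-2.8) + (-2.8)·(-2.8) + (-1.8)·(2.2) + (3.2)·(0.2)) / 4 = 13.8/4 = 3.45
  S[X,Z] = ((2.2)·(-2.2) + (-0.8)·(3.8) + (-2.8)·(2.8) + (-1.8)·(-2.2) + (3.2)·(-2.2)) / 4 = -18.8/4 = -4.7
  S[Y,Y] = ((3.2)·(3.2) + (-2.8)·(-2.8) + (-2.8)·(-2.8) + (2.2)·(2.2) + (0.2)·(0.2)) / 4 = 30.8/4 = 7.7
  S[Y,Z] = ((3.2)·(-2.2) + (-2.8)·(3.8) + (-2.8)·(2.8) + (2.2)·(-2.2) + (0.2)·(-2.2)) / 4 = -30.8/4 = -7.7
  S[Z,Z] = ((-2.2)·(-2.2) + (3.8)·(3.8) + (2.8)·(2.8) + (-2.2)·(-2.2) + (-2.2)·(-2.2)) / 4 = 36.8/4 = 9.2

S is symmetric (S[j,i] = S[i,j]). Assembling:

S = [[6.7, 3.45, -4.7],
 [3.45, 7.7, -7.7],
 [-4.7, -7.7, 9.2]]


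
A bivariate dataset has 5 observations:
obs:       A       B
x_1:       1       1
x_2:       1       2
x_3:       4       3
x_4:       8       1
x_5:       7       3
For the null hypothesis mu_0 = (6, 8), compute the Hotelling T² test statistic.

Step 1 — sample mean vector:
  mean(A) = (1 + 1 + 4 + 8 + 7) / 5 = 21/5 = 4.2
  mean(B) = (1 + 2 + 3 + 1 + 3) / 5 = 10/5 = 2
  x̄ = (4.2, 2),  deviation x̄ - mu_0 = (4.2, 2) - (6, 8) = (-1.8, -6).

Step 2 — sample covariance matrix, S[i,j] = (1/(n-1)) · Σ_k (x_{k,i} - mean_i) · (x_{k,j} - mean_j), divisor n-1 = 4:
  S[A,A] = ((-3.2)·(-3.2) + (-3.2)·(-3.2) + (-0.2)·(-0.2) + (3.8)·(3.8) + (2.8)·(2.8)) / 4 = 42.8/4 = 10.7
  S[A,B] = ((-3.2)·(-1) + (-3.2)·(0) + (-0.2)·(1) + (3.8)·(-1) + (2.8)·(1)) / 4 = 2/4 = 0.5
  S[B,B] = ((-1)·(-1) + (0)·(0) + (1)·(1) + (-1)·(-1) + (1)·(1)) / 4 = 4/4 = 1
  S = [[10.7, 0.5],
 [0.5, 1]].

Step 3 — invert S. det(S) = 10.7·1 - (0.5)² = 10.45.
  S^{-1} = (1/det) · [[d, -b], [-b, a]] = [[0.0957, -0.0478],
 [-0.0478, 1.0239]].

Step 4 — quadratic form (x̄ - mu_0)^T · S^{-1} · (x̄ - mu_0):
  S^{-1} · (x̄ - mu_0) = (0.1148, -6.0574),
  (x̄ - mu_0)^T · [...] = (-1.8)·(0.1148) + (-6)·(-6.0574) = 36.1378.

Step 5 — scale by n: T² = 5 · 36.1378 = 180.689.

T² ≈ 180.689


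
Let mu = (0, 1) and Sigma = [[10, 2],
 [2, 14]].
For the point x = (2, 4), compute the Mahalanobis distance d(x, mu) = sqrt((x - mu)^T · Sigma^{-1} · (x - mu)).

Step 1 — centre the observation: (x - mu) = (2, 3).

Step 2 — invert Sigma. det(Sigma) = 10·14 - (2)² = 136.
  Sigma^{-1} = (1/det) · [[d, -b], [-b, a]] = [[0.1029, -0.0147],
 [-0.0147, 0.0735]].

Step 3 — form the quadratic (x - mu)^T · Sigma^{-1} · (x - mu):
  Sigma^{-1} · (x - mu) = (0.1618, 0.1912).
  (x - mu)^T · [Sigma^{-1} · (x - mu)] = (2)·(0.1618) + (3)·(0.1912) = 0.8971.

Step 4 — take square root: d = √(0.8971) ≈ 0.9471.

d(x, mu) = √(0.8971) ≈ 0.9471


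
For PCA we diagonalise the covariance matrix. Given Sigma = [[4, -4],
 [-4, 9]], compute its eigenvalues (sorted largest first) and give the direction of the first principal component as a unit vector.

Step 1 — characteristic polynomial of 2×2 Sigma:
  det(Sigma - λI) = λ² - trace · λ + det = 0.
  trace = 4 + 9 = 13, det = 4·9 - (-4)² = 20.
Step 2 — discriminant:
  Δ = trace² - 4·det = 169 - 80 = 89.
Step 3 — eigenvalues:
  λ = (trace ± √Δ)/2 = (13 ± 9.434)/2,
  λ_1 = 11.217,  λ_2 = 1.783.

Step 4 — unit eigenvector for λ_1: solve (Sigma - λ_1 I)v = 0. First row:
  (4 - 11.217)·v_x + (-4)·v_y = 0, i.e. (-7.217)·v_x + (-4)·v_y = 0,
  so v ∝ (b, λ_1 - a) = (-4, 7.217); multiply by -1 so the first entry is positive: u = (4, -7.217).
  ||u|| = √((4)² + (-7.217)²) = √(68.085) ≈ 8.2514,
  v_1 = u/||u|| ≈ (0.4848, -0.8746) (||v_1|| = 1).

λ_1 = 11.217,  λ_2 = 1.783;  v_1 ≈ (0.4848, -0.8746)


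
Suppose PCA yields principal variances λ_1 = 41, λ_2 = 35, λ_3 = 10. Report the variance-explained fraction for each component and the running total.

Step 1 — total variance = trace(Sigma) = Σ λ_i = 41 + 35 + 10 = 86.

Step 2 — fraction explained by component i = λ_i / Σ λ:
  PC1: 41/86 = 0.4767
  PC2: 35/86 = 0.407
  PC3: 10/86 = 0.1163

Step 3 — cumulative fraction after k components = (λ_1 + ... + λ_k) / Σ λ:
  k = 1: 41/86 = 0.4767
  k = 2: (41 + 35)/86 = 76/86 = 0.8837
  k = 3: (41 + 35 + 10)/86 = 86/86 = 1

Summary (fraction, with percent):

explained: PC1 0.4767 (47.67%), PC2 0.407 (40.7%), PC3 0.1163 (11.63%);  cumulative: 0.4767, 0.8837, 1


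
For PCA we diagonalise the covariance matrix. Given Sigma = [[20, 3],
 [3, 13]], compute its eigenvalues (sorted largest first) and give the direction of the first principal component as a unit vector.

Step 1 — characteristic polynomial of 2×2 Sigma:
  det(Sigma - λI) = λ² - trace · λ + det = 0.
  trace = 20 + 13 = 33, det = 20·13 - (3)² = 251.
Step 2 — discriminant:
  Δ = trace² - 4·det = 1089 - 1004 = 85.
Step 3 — eigenvalues:
  λ = (trace ± √Δ)/2 = (33 ± 9.2195)/2,
  λ_1 = 21.1098,  λ_2 = 11.8902.

Step 4 — unit eigenvector for λ_1: solve (Sigma - λ_1 I)v = 0. First row:
  (20 - 21.1098)·v_x + (3)·v_y = 0, i.e. (-1.1098)·v_x + (3)·v_y = 0,
  so v ∝ (b, λ_1 - a) = (3, 1.1098) = u.
  ||u|| = √((3)² + (1.1098)²) = √(10.2316) ≈ 3.1987,
  v_1 = u/||u|| ≈ (0.9379, 0.3469) (||v_1|| = 1).

λ_1 = 21.1098,  λ_2 = 11.8902;  v_1 ≈ (0.9379, 0.3469)


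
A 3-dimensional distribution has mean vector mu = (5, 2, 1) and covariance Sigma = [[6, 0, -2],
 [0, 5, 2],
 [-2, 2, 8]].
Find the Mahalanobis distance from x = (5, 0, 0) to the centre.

Step 1 — centre the observation: (x - mu) = (0, -2, -1).

Step 2 — invert Sigma (cofactor / det for 3×3, or solve directly):
  Sigma^{-1} = [[0.1837, -0.0204, 0.051],
 [-0.0204, 0.2245, -0.0612],
 [0.051, -0.0612, 0.1531]].

Step 3 — form the quadratic (x - mu)^T · Sigma^{-1} · (x - mu):
  Sigma^{-1} · (x - mu) = (-0.0102, -0.3878, -0.0306).
  (x - mu)^T · [Sigma^{-1} · (x - mu)] = (0)·(-0.0102) + (-2)·(-0.3878) + (-1)·(-0.0306) = 0.8061.

Step 4 — take square root: d = √(0.8061) ≈ 0.8978.

d(x, mu) = √(0.8061) ≈ 0.8978


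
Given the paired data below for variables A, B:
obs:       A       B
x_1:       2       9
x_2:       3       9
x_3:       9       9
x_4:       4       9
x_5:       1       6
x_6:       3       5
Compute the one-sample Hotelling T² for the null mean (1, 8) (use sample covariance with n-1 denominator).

Step 1 — sample mean vector:
  mean(A) = (2 + 3 + 9 + 4 + 1 + 3) / 6 = 22/6 = 3.6667
  mean(B) = (9 + 9 + 9 + 9 + 6 + 5) / 6 = 47/6 = 7.8333
  x̄ = (3.6667, 7.8333),  deviation x̄ - mu_0 = (3.6667, 7.8333) - (1, 8) = (2.6667, -0.1667).

Step 2 — sample covariance matrix, S[i,j] = (1/(n-1)) · Σ_k (x_{k,i} - mean_i) · (x_{k,j} - mean_j), divisor n-1 = 5:
  S[A,A] = ((-1.6667)·(-1.6667) + (-0.6667)·(-0.6667) + (5.3333)·(5.3333) + (0.3333)·(0.3333) + (-2.6667)·(-2.6667) + (-0.6667)·(-0.6667)) / 5 = 39.3333/5 = 7.8667
  S[A,B] = ((-1.6667)·(1.1667) + (-0.6667)·(1.1667) + (5.3333)·(1.1667) + (0.3333)·(1.1667) + (-2.6667)·(-1.8333) + (-0.6667)·(-2.8333)) / 5 = 10.6667/5 = 2.1333
  S[B,B] = ((1.1667)·(1.1667) + (1.1667)·(1.1667) + (1.1667)·(1.1667) + (1.1667)·(1.1667) + (-1.8333)·(-1.8333) + (-2.8333)·(-2.8333)) / 5 = 16.8333/5 = 3.3667
  S = [[7.8667, 2.1333],
 [2.1333, 3.3667]].

Step 3 — invert S. det(S) = 7.8667·3.3667 - (2.1333)² = 21.9333.
  S^{-1} = (1/det) · [[d, -b], [-b, a]] = [[0.1535, -0.0973],
 [-0.0973, 0.3587]].

Step 4 — quadratic form (x̄ - mu_0)^T · S^{-1} · (x̄ - mu_0):
  S^{-1} · (x̄ - mu_0) = (0.4255, -0.3191),
  (x̄ - mu_0)^T · [...] = (2.6667)·(0.4255) + (-0.1667)·(-0.3191) = 1.1879.

Step 5 — scale by n: T² = 6 · 1.1879 = 7.1277.

T² ≈ 7.1277


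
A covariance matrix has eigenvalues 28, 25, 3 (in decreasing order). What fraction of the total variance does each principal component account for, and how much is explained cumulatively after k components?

Step 1 — total variance = trace(Sigma) = Σ λ_i = 28 + 25 + 3 = 56.

Step 2 — fraction explained by component i = λ_i / Σ λ:
  PC1: 28/56 = 0.5
  PC2: 25/56 = 0.4464
  PC3: 3/56 = 0.0536

Step 3 — cumulative fraction after k components = (λ_1 + ... + λ_k) / Σ λ:
  k = 1: 28/56 = 0.5
  k = 2: (28 + 25)/56 = 53/56 = 0.9464
  k = 3: (28 + 25 + 3)/56 = 56/56 = 1

Summary (fraction, with percent):

explained: PC1 0.5 (50%), PC2 0.4464 (44.64%), PC3 0.0536 (5.36%);  cumulative: 0.5, 0.9464, 1


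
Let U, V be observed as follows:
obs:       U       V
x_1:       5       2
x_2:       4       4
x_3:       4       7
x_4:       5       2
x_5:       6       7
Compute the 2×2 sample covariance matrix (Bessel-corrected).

Step 1 — column means:
  mean(U) = (5 + 4 + 4 + 5 + 6) / 5 = 24/5 = 4.8
  mean(V) = (2 + 4 + 7 + 2 + 7) / 5 = 22/5 = 4.4

Step 2 — sample covariance S[i,j] = (1/(n-1)) · Σ_k (x_{k,i} - mean_i) · (x_{k,j} - mean_j), with n-1 = 4.
  S[U,U] = ((0.2)·(0.2) + (-0.8)·(-0.8) + (-0.8)·(-0.8) + (0.2)·(0.2) + (1.2)·(1.2)) / 4 = 2.8/4 = 0.7
  S[U,V] = ((0.2)·(-2.4) + (-0.8)·(-0.4) + (-0.8)·(2.6) + (0.2)·(-2.4) + (1.2)·(2.6)) / 4 = 0.4/4 = 0.1
  S[V,V] = ((-2.4)·(-2.4) + (-0.4)·(-0.4) + (2.6)·(2.6) + (-2.4)·(-2.4) + (2.6)·(2.6)) / 4 = 25.2/4 = 6.3

S is symmetric (S[j,i] = S[i,j]). Assembling:

S = [[0.7, 0.1],
 [0.1, 6.3]]


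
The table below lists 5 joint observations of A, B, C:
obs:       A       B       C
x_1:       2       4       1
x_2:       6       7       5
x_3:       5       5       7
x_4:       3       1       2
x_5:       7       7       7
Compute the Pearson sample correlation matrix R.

Step 1 — column means:
  mean(A) = (2 + 6 + 5 + 3 + 7) / 5 = 23/5 = 4.6
  mean(B) = (4 + 7 + 5 + 1 + 7) / 5 = 24/5 = 4.8
  mean(C) = (1 + 5 + 7 + 2 + 7) / 5 = 22/5 = 4.4

Step 2 — sample variances and covariances s[i,j] = (1/(n-1)) · Σ_k (x_{k,i} - mean_i) · (x_{k,j} - mean_j), with n-1 = 4:
  s[A,A] = ((-2.6)·(-2.6) + (1.4)·(1.4) + (0.4)·(0.4) + (-1.6)·(-1.6) + (2.4)·(2.4)) / 4 = 17.2/4 = 4.3
  s[A,B] = ((-2.6)·(-0.8) + (1.4)·(2.2) + (0.4)·(0.2) + (-1.6)·(-3.8) + (2.4)·(2.2)) / 4 = 16.6/4 = 4.15
  s[A,C] = ((-2.6)·(-3.4) + (1.4)·(0.6) + (0.4)·(2.6) + (-1.6)·(-2.4) + (2.4)·(2.6)) / 4 = 20.8/4 = 5.2
  s[B,B] = ((-0.8)·(-0.8) + (2.2)·(2.2) + (0.2)·(0.2) + (-3.8)·(-3.8) + (2.2)·(2.2)) / 4 = 24.8/4 = 6.2
  s[B,C] = ((-0.8)·(-3.4) + (2.2)·(0.6) + (0.2)·(2.6) + (-3.8)·(-2.4) + (2.2)·(2.6)) / 4 = 19.4/4 = 4.85
  s[C,C] = ((-3.4)·(-3.4) + (0.6)·(0.6) + (2.6)·(2.6) + (-2.4)·(-2.4) + (2.6)·(2.6)) / 4 = 31.2/4 = 7.8
  Sample standard deviations s_i = √(s[i,i]):
  s(A) = √(4.3) = 2.0736
  s(B) = √(6.2) = 2.49
  s(C) = √(7.8) = 2.7928

Step 3 — r_{ij} = s_{ij} / (s_i · s_j):
  r[A,A] = 1 (diagonal).
  r[A,B] = 4.15 / (2.0736 · 2.49) = 4.15 / 5.1633 = 0.8037
  r[A,C] = 5.2 / (2.0736 · 2.7928) = 5.2 / 5.7914 = 0.8979
  r[B,B] = 1 (diagonal).
  r[B,C] = 4.85 / (2.49 · 2.7928) = 4.85 / 6.9541 = 0.6974
  r[C,C] = 1 (diagonal).

R is symmetric with unit diagonal. Assembling:

R = [[1, 0.8037, 0.8979],
 [0.8037, 1, 0.6974],
 [0.8979, 0.6974, 1]]


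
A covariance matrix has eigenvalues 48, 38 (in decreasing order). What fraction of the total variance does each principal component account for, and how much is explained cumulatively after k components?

Step 1 — total variance = trace(Sigma) = Σ λ_i = 48 + 38 = 86.

Step 2 — fraction explained by component i = λ_i / Σ λ:
  PC1: 48/86 = 0.5581
  PC2: 38/86 = 0.4419

Step 3 — cumulative fraction after k components = (λ_1 + ... + λ_k) / Σ λ:
  k = 1: 48/86 = 0.5581
  k = 2: (48 + 38)/86 = 86/86 = 1

Summary (fraction, with percent):

explained: PC1 0.5581 (55.81%), PC2 0.4419 (44.19%);  cumulative: 0.5581, 1


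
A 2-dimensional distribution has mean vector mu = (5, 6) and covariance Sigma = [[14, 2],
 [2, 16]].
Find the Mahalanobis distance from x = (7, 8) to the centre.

Step 1 — centre the observation: (x - mu) = (2, 2).

Step 2 — invert Sigma. det(Sigma) = 14·16 - (2)² = 220.
  Sigma^{-1} = (1/det) · [[d, -b], [-b, a]] = [[0.0727, -0.0091],
 [-0.0091, 0.0636]].

Step 3 — form the quadratic (x - mu)^T · Sigma^{-1} · (x - mu):
  Sigma^{-1} · (x - mu) = (0.1273, 0.1091).
  (x - mu)^T · [Sigma^{-1} · (x - mu)] = (2)·(0.1273) + (2)·(0.1091) = 0.4727.

Step 4 — take square root: d = √(0.4727) ≈ 0.6876.

d(x, mu) = √(0.4727) ≈ 0.6876
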